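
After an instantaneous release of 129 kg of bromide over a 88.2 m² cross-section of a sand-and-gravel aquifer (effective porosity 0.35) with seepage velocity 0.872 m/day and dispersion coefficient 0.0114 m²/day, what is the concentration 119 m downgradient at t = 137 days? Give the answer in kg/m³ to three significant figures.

0.911 kg/m³

For an instantaneous plane source, C(x,t) = M/(n_e·A·√(4πDt)) · exp(−(x−vt)²/(4Dt)), with n_e·A the pore (flow) area.
Plume center vt = 0.872 × 137 = 119.464 m, so the well at 119 m is 0.464 m upgradient of the peak.
√(4πDt) = 4.430 m, giving peak height M/(n_e·A·√(4πDt)) = 129/(0.35 × 88.2 × 4.430) = 0.9433 kg/m³.
(x−vt)²/(4Dt) = (-0.464)²/(4 × 0.0114 × 137) = 0.03446; exp(−0.03446) = 0.9661.
C = 0.9433 × 0.9661 = 0.911 kg/m³.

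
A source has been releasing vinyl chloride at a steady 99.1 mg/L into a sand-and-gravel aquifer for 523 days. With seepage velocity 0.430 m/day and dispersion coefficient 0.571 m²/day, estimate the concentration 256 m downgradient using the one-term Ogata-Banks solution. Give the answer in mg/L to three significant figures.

10.1 mg/L

For a continuous step input, C/C₀ ≈ ½·erfc((x−vt)/(2√(Dt))).
vt = 0.430 × 523 = 224.89 m and 2√(Dt) = 2√(0.571 × 523) = 34.56 m.
Argument (x−vt)/(2√(Dt)) = (256 − 224.89)/34.56 = 0.9002; ½·erfc(0.9002) = 0.1015.
C = 99.1 × 0.1015 = 10.1 mg/L.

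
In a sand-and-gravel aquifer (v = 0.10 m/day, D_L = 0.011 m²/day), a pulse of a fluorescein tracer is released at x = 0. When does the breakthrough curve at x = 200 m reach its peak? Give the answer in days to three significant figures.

For the 1D instantaneous-source solution, setting ∂C/∂t = 0 at fixed x gives v²t² + 2Dt − x² = 0, so t = (√(D² + v²x²) − D)/v².
√(D² + v²x²) = √(0.011² + 0.10² × 200²) = 20.00; v² = 0.01.
t = (20.00 − 0.011)/0.01 = 2000 days (vs. the pure-advection estimate x/v = 2000 d).

2000 days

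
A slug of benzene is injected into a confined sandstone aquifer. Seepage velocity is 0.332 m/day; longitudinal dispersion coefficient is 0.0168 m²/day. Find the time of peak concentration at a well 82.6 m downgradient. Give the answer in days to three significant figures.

For the 1D instantaneous-source solution, setting ∂C/∂t = 0 at fixed x gives v²t² + 2Dt − x² = 0, so t = (√(D² + v²x²) − D)/v².
√(D² + v²x²) = √(0.0168² + 0.332² × 82.6²) = 27.42; v² = 0.110224.
t = (27.42 − 0.0168)/0.110224 = 249 days (vs. the pure-advection estimate x/v = 249 d).

249 days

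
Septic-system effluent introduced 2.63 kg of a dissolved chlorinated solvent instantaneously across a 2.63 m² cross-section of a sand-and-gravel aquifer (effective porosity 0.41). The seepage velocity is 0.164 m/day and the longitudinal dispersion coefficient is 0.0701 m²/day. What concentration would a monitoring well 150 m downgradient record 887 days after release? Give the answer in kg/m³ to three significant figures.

For an instantaneous plane source, C(x,t) = M/(n_e·A·√(4πDt)) · exp(−(x−vt)²/(4Dt)), with n_e·A the pore (flow) area.
Plume center vt = 0.164 × 887 = 145.468 m, so the well at 150 m is 4.532 m downgradient of the peak.
√(4πDt) = 27.95 m, giving peak height M/(n_e·A·√(4πDt)) = 2.63/(0.41 × 2.63 × 27.95) = 0.08726 kg/m³.
(x−vt)²/(4Dt) = (4.532)²/(4 × 0.0701 × 887) = 0.08258; exp(−0.08258) = 0.9207.
C = 0.08726 × 0.9207 = 0.0803 kg/m³.

0.0803 kg/m³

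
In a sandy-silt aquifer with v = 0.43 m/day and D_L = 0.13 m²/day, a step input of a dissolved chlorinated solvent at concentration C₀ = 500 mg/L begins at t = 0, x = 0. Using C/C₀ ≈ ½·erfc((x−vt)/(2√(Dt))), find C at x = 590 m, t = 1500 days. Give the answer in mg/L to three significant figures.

For a continuous step input, C/C₀ ≈ ½·erfc((x−vt)/(2√(Dt))).
vt = 0.43 × 1500 = 645 m and 2√(Dt) = 2√(0.13 × 1500) = 27.93 m.
Argument (x−vt)/(2√(Dt)) = (590 − 645)/27.93 = -1.969; ½·erfc(-1.969) = 0.9973.
C = 500 × 0.9973 = 499 mg/L.

499 mg/L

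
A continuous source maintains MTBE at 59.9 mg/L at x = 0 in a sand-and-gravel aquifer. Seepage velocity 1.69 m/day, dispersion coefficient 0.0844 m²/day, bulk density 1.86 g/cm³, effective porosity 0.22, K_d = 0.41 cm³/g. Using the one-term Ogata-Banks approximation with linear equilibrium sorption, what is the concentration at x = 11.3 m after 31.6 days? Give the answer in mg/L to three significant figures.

43.5 mg/L

Retardation factor R = 1 + ρ_b·K_d/n = 1 + 1.86 × 0.41/0.22 = 4.466.
Sorption retards both mechanisms: v_R = v/R = 0.3784 m/day, D_R = D/R = 0.01890 m²/day.
v_R·t = 0.3784 × 31.6 = 11.95744 m; 2√(D_R t) = 1.546 m; argument = (11.3 − 11.95744)/1.546 = -0.4253.
C = C₀ × ½·erfc(-0.4253) = 59.9 × 0.7262 = 43.5 mg/L.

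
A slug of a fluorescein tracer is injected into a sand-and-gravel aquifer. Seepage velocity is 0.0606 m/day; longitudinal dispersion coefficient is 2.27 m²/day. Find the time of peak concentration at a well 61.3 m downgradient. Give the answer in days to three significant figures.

567 days

For the 1D instantaneous-source solution, setting ∂C/∂t = 0 at fixed x gives v²t² + 2Dt − x² = 0, so t = (√(D² + v²x²) − D)/v².
√(D² + v²x²) = √(2.27² + 0.0606² × 61.3²) = 4.353; v² = 0.00367236.
t = (4.353 − 2.27)/0.00367236 = 567 days (vs. the pure-advection estimate x/v = 1010 d).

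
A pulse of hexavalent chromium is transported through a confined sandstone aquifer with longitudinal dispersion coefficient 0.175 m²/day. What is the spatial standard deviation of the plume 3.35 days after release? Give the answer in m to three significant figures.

Dispersive spreading gives a Gaussian with σ² = 2Dt; advection only shifts the center.
σ = √(2 × 0.175 × 3.35) = 1.08 m.

1.08 m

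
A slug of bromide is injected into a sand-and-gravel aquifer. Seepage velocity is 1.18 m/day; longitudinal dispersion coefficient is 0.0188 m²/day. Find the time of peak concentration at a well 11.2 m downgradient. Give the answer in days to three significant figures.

9.48 days

For the 1D instantaneous-source solution, setting ∂C/∂t = 0 at fixed x gives v²t² + 2Dt − x² = 0, so t = (√(D² + v²x²) − D)/v².
√(D² + v²x²) = √(0.0188² + 1.18² × 11.2²) = 13.22; v² = 1.3924.
t = (13.22 − 0.0188)/1.3924 = 9.48 days (vs. the pure-advection estimate x/v = 9.49 d).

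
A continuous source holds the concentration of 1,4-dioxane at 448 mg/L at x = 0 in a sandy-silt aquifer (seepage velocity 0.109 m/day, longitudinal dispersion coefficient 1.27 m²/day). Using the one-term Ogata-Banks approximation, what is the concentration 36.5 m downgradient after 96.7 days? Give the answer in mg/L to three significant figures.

21.9 mg/L

For a continuous step input, C/C₀ ≈ ½·erfc((x−vt)/(2√(Dt))).
vt = 0.109 × 96.7 = 10.5403 m and 2√(Dt) = 2√(1.27 × 96.7) = 22.16 m.
Argument (x−vt)/(2√(Dt)) = (36.5 − 10.5403)/22.16 = 1.171; ½·erfc(1.171) = 0.04886.
C = 448 × 0.04886 = 21.9 mg/L.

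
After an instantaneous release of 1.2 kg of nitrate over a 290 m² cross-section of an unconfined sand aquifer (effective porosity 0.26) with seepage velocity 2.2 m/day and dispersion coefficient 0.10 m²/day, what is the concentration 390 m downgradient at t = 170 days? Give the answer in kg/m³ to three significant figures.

For an instantaneous plane source, C(x,t) = M/(n_e·A·√(4πDt)) · exp(−(x−vt)²/(4Dt)), with n_e·A the pore (flow) area.
Plume center vt = 2.2 × 170 = 374 m, so the well at 390 m is 16 m downgradient of the peak.
√(4πDt) = 14.62 m, giving peak height M/(n_e·A·√(4πDt)) = 1.2/(0.26 × 290 × 14.62) = 0.001089 kg/m³.
(x−vt)²/(4Dt) = (16)²/(4 × 0.10 × 170) = 3.765; exp(−3.765) = 0.02317.
C = 0.001089 × 0.02317 = 2.52e-05 kg/m³.

2.52e-05 kg/m³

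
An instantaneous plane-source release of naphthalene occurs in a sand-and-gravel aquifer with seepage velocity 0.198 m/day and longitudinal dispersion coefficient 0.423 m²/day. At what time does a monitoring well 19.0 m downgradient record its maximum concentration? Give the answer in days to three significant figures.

85.8 days

For the 1D instantaneous-source solution, setting ∂C/∂t = 0 at fixed x gives v²t² + 2Dt − x² = 0, so t = (√(D² + v²x²) − D)/v².
√(D² + v²x²) = √(0.423² + 0.198² × 19.0²) = 3.786; v² = 0.039204.
t = (3.786 − 0.423)/0.039204 = 85.8 days (vs. the pure-advection estimate x/v = 96.0 d).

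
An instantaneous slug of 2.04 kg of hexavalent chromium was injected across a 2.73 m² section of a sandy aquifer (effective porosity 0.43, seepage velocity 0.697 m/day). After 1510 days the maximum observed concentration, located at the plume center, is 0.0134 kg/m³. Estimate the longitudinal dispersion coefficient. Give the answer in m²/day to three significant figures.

At the plume center C_max = M/(n_e·A·√(4πDt)), so D = M²/(4πt·(n_e·A·C_max)²).
n_e·A·C_max = 0.43 × 2.73 × 0.0134 = 0.01573 kg/m.
D = 2.04²/(4π × 1510 × 0.01573²) = 0.886 m²/day.

0.886 m²/day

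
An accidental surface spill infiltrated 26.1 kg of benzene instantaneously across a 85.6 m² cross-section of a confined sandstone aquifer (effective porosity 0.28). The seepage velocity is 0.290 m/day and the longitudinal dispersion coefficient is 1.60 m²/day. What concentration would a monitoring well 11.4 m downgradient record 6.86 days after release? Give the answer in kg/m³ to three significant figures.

For an instantaneous plane source, C(x,t) = M/(n_e·A·√(4πDt)) · exp(−(x−vt)²/(4Dt)), with n_e·A the pore (flow) area.
Plume center vt = 0.290 × 6.86 = 1.9894 m, so the well at 11.4 m is 9.4106 m downgradient of the peak.
√(4πDt) = 11.74 m, giving peak height M/(n_e·A·√(4πDt)) = 26.1/(0.28 × 85.6 × 11.74) = 0.09276 kg/m³.
(x−vt)²/(4Dt) = (9.4106)²/(4 × 1.60 × 6.86) = 2.017; exp(−2.017) = 0.1331.
C = 0.09276 × 0.1331 = 0.0123 kg/m³.

0.0123 kg/m³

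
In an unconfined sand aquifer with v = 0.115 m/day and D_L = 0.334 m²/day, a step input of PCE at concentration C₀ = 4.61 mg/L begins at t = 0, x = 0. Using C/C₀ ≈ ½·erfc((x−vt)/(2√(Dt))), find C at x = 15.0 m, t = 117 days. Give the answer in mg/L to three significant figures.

For a continuous step input, C/C₀ ≈ ½·erfc((x−vt)/(2√(Dt))).
vt = 0.115 × 117 = 13.455 m and 2√(Dt) = 2√(0.334 × 117) = 12.50 m.
Argument (x−vt)/(2√(Dt)) = (15.0 − 13.455)/12.50 = 0.1236; ½·erfc(0.1236) = 0.4306.
C = 4.61 × 0.4306 = 1.99 mg/L.

1.99 mg/L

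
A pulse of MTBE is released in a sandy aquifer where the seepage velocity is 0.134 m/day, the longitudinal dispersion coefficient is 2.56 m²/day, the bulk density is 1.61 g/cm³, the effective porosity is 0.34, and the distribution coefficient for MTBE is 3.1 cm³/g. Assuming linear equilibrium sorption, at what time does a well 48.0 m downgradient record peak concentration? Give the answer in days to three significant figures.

3810 days

Retardation factor R = 1 + ρ_b·K_d/n = 1 + 1.61 × 3.1/0.34 = 15.68.
Sorption retards both mechanisms: v_R = v/R = 0.008546 m/day, D_R = D/R = 0.1633 m²/day.
Peak time from v_R²t² + 2D_R t − x² = 0: t = (√(D_R² + v_R²x²) − D_R)/v_R².
√(D_R² + v_R²x²) = √(0.1633² + 0.008546² × 48.0²) = 0.4415; v_R² = 7.303e-05.
t = (0.4415 − 0.1633)/7.303e-05 = 3810 days.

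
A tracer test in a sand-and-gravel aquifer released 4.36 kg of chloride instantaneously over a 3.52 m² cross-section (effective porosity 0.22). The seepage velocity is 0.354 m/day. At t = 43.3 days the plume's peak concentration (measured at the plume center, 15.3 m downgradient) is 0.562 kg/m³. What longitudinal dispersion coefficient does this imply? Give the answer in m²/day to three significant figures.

At the plume center C_max = M/(n_e·A·√(4πDt)), so D = M²/(4πt·(n_e·A·C_max)²).
n_e·A·C_max = 0.22 × 3.52 × 0.562 = 0.4352 kg/m.
D = 4.36²/(4π × 43.3 × 0.4352²) = 0.184 m²/day.

0.184 m²/day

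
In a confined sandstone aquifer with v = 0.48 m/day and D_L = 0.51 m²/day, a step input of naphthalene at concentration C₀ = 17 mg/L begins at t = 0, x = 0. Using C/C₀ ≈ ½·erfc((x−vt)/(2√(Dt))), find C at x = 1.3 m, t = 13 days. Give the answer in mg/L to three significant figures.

For a continuous step input, C/C₀ ≈ ½·erfc((x−vt)/(2√(Dt))).
vt = 0.48 × 13 = 6.24 m and 2√(Dt) = 2√(0.51 × 13) = 5.150 m.
Argument (x−vt)/(2√(Dt)) = (1.3 − 6.24)/5.150 = -0.9592; ½·erfc(-0.9592) = 0.9125.
C = 17 × 0.9125 = 15.5 mg/L.

15.5 mg/L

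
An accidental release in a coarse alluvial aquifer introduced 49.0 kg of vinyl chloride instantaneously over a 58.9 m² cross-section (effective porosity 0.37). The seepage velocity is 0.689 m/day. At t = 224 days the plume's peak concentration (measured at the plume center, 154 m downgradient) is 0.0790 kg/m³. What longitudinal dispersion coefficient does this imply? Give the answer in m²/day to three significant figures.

0.288 m²/day

At the plume center C_max = M/(n_e·A·√(4πDt)), so D = M²/(4πt·(n_e·A·C_max)²).
n_e·A·C_max = 0.37 × 58.9 × 0.0790 = 1.722 kg/m.
D = 49.0²/(4π × 224 × 1.722²) = 0.288 m²/day.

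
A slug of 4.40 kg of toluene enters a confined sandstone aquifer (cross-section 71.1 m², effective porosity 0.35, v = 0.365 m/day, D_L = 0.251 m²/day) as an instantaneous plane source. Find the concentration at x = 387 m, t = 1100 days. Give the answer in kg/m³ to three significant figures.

For an instantaneous plane source, C(x,t) = M/(n_e·A·√(4πDt)) · exp(−(x−vt)²/(4Dt)), with n_e·A the pore (flow) area.
Plume center vt = 0.365 × 1100 = 401.5 m, so the well at 387 m is 14.5 m upgradient of the peak.
√(4πDt) = 58.90 m, giving peak height M/(n_e·A·√(4πDt)) = 4.40/(0.35 × 71.1 × 58.90) = 0.003002 kg/m³.
(x−vt)²/(4Dt) = (-14.5)²/(4 × 0.251 × 1100) = 0.1904; exp(−0.1904) = 0.8266.
C = 0.003002 × 0.8266 = 0.00248 kg/m³.

0.00248 kg/m³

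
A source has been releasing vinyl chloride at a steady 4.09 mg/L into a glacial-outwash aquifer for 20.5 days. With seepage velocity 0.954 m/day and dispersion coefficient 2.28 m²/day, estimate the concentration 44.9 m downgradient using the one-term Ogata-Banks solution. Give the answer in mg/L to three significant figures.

For a continuous step input, C/C₀ ≈ ½·erfc((x−vt)/(2√(Dt))).
vt = 0.954 × 20.5 = 19.557 m and 2√(Dt) = 2√(2.28 × 20.5) = 13.67 m.
Argument (x−vt)/(2√(Dt)) = (44.9 − 19.557)/13.67 = 1.854; ½·erfc(1.854) = 0.004371.
C = 4.09 × 0.004371 = 0.0179 mg/L.

0.0179 mg/L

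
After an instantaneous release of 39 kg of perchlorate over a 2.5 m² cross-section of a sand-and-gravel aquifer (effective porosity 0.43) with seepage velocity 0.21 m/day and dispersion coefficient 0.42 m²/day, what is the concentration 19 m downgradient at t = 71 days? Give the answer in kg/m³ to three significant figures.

1.63 kg/m³

For an instantaneous plane source, C(x,t) = M/(n_e·A·√(4πDt)) · exp(−(x−vt)²/(4Dt)), with n_e·A the pore (flow) area.
Plume center vt = 0.21 × 71 = 14.91 m, so the well at 19 m is 4.09 m downgradient of the peak.
√(4πDt) = 19.36 m, giving peak height M/(n_e·A·√(4πDt)) = 39/(0.43 × 2.5 × 19.36) = 1.874 kg/m³.
(x−vt)²/(4Dt) = (4.09)²/(4 × 0.42 × 71) = 0.1402; exp(−0.1402) = 0.8692.
C = 1.874 × 0.8692 = 1.63 kg/m³.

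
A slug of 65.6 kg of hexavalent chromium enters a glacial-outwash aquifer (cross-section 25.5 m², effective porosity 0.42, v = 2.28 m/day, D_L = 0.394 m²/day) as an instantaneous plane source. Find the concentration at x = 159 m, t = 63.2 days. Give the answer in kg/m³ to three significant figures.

0.0372 kg/m³

For an instantaneous plane source, C(x,t) = M/(n_e·A·√(4πDt)) · exp(−(x−vt)²/(4Dt)), with n_e·A the pore (flow) area.
Plume center vt = 2.28 × 63.2 = 144.096 m, so the well at 159 m is 14.904 m downgradient of the peak.
√(4πDt) = 17.69 m, giving peak height M/(n_e·A·√(4πDt)) = 65.6/(0.42 × 25.5 × 17.69) = 0.3462 kg/m³.
(x−vt)²/(4Dt) = (14.904)²/(4 × 0.394 × 63.2) = 2.230; exp(−2.230) = 0.1075.
C = 0.3462 × 0.1075 = 0.0372 kg/m³.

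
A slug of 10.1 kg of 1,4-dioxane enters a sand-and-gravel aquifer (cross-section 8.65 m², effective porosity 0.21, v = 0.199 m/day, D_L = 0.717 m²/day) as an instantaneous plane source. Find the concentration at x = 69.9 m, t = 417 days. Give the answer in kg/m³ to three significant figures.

For an instantaneous plane source, C(x,t) = M/(n_e·A·√(4πDt)) · exp(−(x−vt)²/(4Dt)), with n_e·A the pore (flow) area.
Plume center vt = 0.199 × 417 = 82.983 m, so the well at 69.9 m is 13.083 m upgradient of the peak.
√(4πDt) = 61.30 m, giving peak height M/(n_e·A·√(4πDt)) = 10.1/(0.21 × 8.65 × 61.30) = 0.09070 kg/m³.
(x−vt)²/(4Dt) = (-13.083)²/(4 × 0.717 × 417) = 0.1431; exp(−0.1431) = 0.8667.
C = 0.09070 × 0.8667 = 0.0786 kg/m³.

0.0786 kg/m³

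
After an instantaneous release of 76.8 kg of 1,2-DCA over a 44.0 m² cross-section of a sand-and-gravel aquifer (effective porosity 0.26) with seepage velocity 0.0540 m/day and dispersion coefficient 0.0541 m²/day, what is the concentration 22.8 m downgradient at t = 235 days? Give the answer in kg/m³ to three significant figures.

For an instantaneous plane source, C(x,t) = M/(n_e·A·√(4πDt)) · exp(−(x−vt)²/(4Dt)), with n_e·A the pore (flow) area.
Plume center vt = 0.0540 × 235 = 12.69 m, so the well at 22.8 m is 10.11 m downgradient of the peak.
√(4πDt) = 12.64 m, giving peak height M/(n_e·A·√(4πDt)) = 76.8/(0.26 × 44.0 × 12.64) = 0.5311 kg/m³.
(x−vt)²/(4Dt) = (10.11)²/(4 × 0.0541 × 235) = 2.010; exp(−2.010) = 0.1340.
C = 0.5311 × 0.1340 = 0.0712 kg/m³.

0.0712 kg/m³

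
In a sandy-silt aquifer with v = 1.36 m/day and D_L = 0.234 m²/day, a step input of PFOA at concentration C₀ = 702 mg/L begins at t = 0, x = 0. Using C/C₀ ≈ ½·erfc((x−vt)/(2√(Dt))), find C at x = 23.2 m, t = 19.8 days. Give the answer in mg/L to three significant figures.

For a continuous step input, C/C₀ ≈ ½·erfc((x−vt)/(2√(Dt))).
vt = 1.36 × 19.8 = 26.928 m and 2√(Dt) = 2√(0.234 × 19.8) = 4.305 m.
Argument (x−vt)/(2√(Dt)) = (23.2 − 26.928)/4.305 = -0.8660; ½·erfc(-0.8660) = 0.8897.
C = 702 × 0.8897 = 625 mg/L.

625 mg/L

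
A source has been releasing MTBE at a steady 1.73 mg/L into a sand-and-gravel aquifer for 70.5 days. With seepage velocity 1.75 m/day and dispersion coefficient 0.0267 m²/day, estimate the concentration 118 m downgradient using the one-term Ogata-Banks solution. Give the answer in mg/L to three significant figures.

For a continuous step input, C/C₀ ≈ ½·erfc((x−vt)/(2√(Dt))).
vt = 1.75 × 70.5 = 123.375 m and 2√(Dt) = 2√(0.0267 × 70.5) = 2.744 m.
Argument (x−vt)/(2√(Dt)) = (118 − 123.375)/2.744 = -1.959; ½·erfc(-1.959) = 0.9972.
C = 1.73 × 0.9972 = 1.73 mg/L.

1.73 mg/L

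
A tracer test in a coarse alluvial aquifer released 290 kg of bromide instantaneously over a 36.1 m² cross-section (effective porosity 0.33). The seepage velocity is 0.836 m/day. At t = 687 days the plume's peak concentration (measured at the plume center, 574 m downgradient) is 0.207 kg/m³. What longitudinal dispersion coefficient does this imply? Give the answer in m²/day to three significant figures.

1.60 m²/day

At the plume center C_max = M/(n_e·A·√(4πDt)), so D = M²/(4πt·(n_e·A·C_max)²).
n_e·A·C_max = 0.33 × 36.1 × 0.207 = 2.466 kg/m.
D = 290²/(4π × 687 × 2.466²) = 1.60 m²/day.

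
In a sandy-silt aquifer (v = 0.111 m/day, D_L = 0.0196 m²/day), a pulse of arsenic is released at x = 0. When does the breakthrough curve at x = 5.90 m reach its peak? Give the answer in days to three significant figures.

For the 1D instantaneous-source solution, setting ∂C/∂t = 0 at fixed x gives v²t² + 2Dt − x² = 0, so t = (√(D² + v²x²) − D)/v².
√(D² + v²x²) = √(0.0196² + 0.111² × 5.90²) = 0.6552; v² = 0.012321.
t = (0.6552 − 0.0196)/0.012321 = 51.6 days (vs. the pure-advection estimate x/v = 53.2 d).

51.6 days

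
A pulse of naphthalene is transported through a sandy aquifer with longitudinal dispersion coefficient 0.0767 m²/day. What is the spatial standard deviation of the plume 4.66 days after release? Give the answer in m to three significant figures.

0.845 m

Dispersive spreading gives a Gaussian with σ² = 2Dt; advection only shifts the center.
σ = √(2 × 0.0767 × 4.66) = 0.845 m.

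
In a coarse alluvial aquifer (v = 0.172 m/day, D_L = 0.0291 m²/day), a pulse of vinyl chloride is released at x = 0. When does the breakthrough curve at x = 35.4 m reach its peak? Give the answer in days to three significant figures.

205 days

For the 1D instantaneous-source solution, setting ∂C/∂t = 0 at fixed x gives v²t² + 2Dt − x² = 0, so t = (√(D² + v²x²) − D)/v².
√(D² + v²x²) = √(0.0291² + 0.172² × 35.4²) = 6.089; v² = 0.029584.
t = (6.089 − 0.0291)/0.029584 = 205 days (vs. the pure-advection estimate x/v = 206 d).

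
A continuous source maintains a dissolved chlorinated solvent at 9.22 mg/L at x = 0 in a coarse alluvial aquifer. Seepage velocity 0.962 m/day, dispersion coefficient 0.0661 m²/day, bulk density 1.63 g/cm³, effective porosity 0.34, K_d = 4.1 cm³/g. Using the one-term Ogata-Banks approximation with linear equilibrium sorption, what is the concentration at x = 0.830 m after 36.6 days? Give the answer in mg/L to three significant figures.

Retardation factor R = 1 + ρ_b·K_d/n = 1 + 1.63 × 4.1/0.34 = 20.66.
Sorption retards both mechanisms: v_R = v/R = 0.04656 m/day, D_R = D/R = 0.003199 m²/day.
v_R·t = 0.04656 × 36.6 = 1.704096 m; 2√(D_R t) = 0.6843 m; argument = (0.830 − 1.704096)/0.6843 = -1.277.
C = C₀ × ½·erfc(-1.277) = 9.22 × 0.9645 = 8.89 mg/L.

8.89 mg/L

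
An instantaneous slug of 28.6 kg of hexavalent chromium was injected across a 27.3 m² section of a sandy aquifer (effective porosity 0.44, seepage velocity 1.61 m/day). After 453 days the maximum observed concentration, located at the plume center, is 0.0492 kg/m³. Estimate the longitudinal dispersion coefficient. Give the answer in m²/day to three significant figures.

0.411 m²/day

At the plume center C_max = M/(n_e·A·√(4πDt)), so D = M²/(4πt·(n_e·A·C_max)²).
n_e·A·C_max = 0.44 × 27.3 × 0.0492 = 0.5910 kg/m.
D = 28.6²/(4π × 453 × 0.5910²) = 0.411 m²/day.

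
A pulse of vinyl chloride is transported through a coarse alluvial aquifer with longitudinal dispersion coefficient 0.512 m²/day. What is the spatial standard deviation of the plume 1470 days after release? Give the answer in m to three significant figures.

38.8 m

Dispersive spreading gives a Gaussian with σ² = 2Dt; advection only shifts the center.
σ = √(2 × 0.512 × 1470) = 38.8 m.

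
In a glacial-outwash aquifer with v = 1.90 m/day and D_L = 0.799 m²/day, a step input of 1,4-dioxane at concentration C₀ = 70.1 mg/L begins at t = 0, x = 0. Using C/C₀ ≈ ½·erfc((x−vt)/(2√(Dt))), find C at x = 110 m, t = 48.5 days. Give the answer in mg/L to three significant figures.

1.49 mg/L

For a continuous step input, C/C₀ ≈ ½·erfc((x−vt)/(2√(Dt))).
vt = 1.90 × 48.5 = 92.15 m and 2√(Dt) = 2√(0.799 × 48.5) = 12.45 m.
Argument (x−vt)/(2√(Dt)) = (110 − 92.15)/12.45 = 1.434; ½·erfc(1.434) = 0.02128.
C = 70.1 × 0.02128 = 1.49 mg/L.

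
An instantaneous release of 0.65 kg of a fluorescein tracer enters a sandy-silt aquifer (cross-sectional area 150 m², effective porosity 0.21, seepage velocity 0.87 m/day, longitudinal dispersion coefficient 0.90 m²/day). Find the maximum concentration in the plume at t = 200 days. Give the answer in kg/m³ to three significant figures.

The peak of an instantaneous 1D plume sits at x = vt; there the Gaussian factor is 1 and C_max = M/(n_e·A·√(4πDt)), where n_e·A is the pore area the mass is dissolved in.
√(4πDt) = √(4π × 0.90 × 200) = 47.56 m, so C_max = 0.65/(0.21 × 150 × 47.56) = 0.000434 kg/m³.

0.000434 kg/m³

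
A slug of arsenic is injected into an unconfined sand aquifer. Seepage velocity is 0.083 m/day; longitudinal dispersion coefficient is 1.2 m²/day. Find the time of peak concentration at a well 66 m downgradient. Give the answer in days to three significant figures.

For the 1D instantaneous-source solution, setting ∂C/∂t = 0 at fixed x gives v²t² + 2Dt − x² = 0, so t = (√(D² + v²x²) − D)/v².
√(D² + v²x²) = √(1.2² + 0.083² × 66²) = 5.608; v² = 0.006889.
t = (5.608 − 1.2)/0.006889 = 640 days (vs. the pure-advection estimate x/v = 795 d).

640 days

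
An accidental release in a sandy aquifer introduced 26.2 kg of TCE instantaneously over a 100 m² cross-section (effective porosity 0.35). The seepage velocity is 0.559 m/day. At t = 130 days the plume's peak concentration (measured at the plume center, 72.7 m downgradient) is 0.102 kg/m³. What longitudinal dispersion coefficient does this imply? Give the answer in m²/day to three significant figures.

0.0330 m²/day

At the plume center C_max = M/(n_e·A·√(4πDt)), so D = M²/(4πt·(n_e·A·C_max)²).
n_e·A·C_max = 0.35 × 100 × 0.102 = 3.570 kg/m.
D = 26.2²/(4π × 130 × 3.570²) = 0.0330 m²/day.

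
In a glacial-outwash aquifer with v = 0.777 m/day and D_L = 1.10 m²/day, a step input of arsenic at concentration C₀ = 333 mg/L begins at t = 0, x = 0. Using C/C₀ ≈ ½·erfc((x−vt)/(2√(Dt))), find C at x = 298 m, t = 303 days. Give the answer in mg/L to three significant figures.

2.56 mg/L

For a continuous step input, C/C₀ ≈ ½·erfc((x−vt)/(2√(Dt))).
vt = 0.777 × 303 = 235.431 m and 2√(Dt) = 2√(1.10 × 303) = 36.51 m.
Argument (x−vt)/(2√(Dt)) = (298 − 235.431)/36.51 = 1.714; ½·erfc(1.714) = 0.007676.
C = 333 × 0.007676 = 2.56 mg/L.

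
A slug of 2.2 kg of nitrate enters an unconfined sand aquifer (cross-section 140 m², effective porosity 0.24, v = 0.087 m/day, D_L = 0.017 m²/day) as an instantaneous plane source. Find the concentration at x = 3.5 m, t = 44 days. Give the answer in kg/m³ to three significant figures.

0.0206 kg/m³

For an instantaneous plane source, C(x,t) = M/(n_e·A·√(4πDt)) · exp(−(x−vt)²/(4Dt)), with n_e·A the pore (flow) area.
Plume center vt = 0.087 × 44 = 3.828 m, so the well at 3.5 m is 0.328 m upgradient of the peak.
√(4πDt) = 3.066 m, giving peak height M/(n_e·A·√(4πDt)) = 2.2/(0.24 × 140 × 3.066) = 0.02136 kg/m³.
(x−vt)²/(4Dt) = (-0.328)²/(4 × 0.017 × 44) = 0.03596; exp(−0.03596) = 0.9647.
C = 0.02136 × 0.9647 = 0.0206 kg/m³.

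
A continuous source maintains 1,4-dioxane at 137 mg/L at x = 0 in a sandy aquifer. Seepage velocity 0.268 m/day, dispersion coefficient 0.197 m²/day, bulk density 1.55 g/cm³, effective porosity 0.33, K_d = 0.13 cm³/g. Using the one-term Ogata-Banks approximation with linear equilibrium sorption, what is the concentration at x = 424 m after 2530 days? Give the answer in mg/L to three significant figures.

Retardation factor R = 1 + ρ_b·K_d/n = 1 + 1.55 × 0.13/0.33 = 1.611.
Sorption retards both mechanisms: v_R = v/R = 0.1664 m/day, D_R = D/R = 0.1223 m²/day.
v_R·t = 0.1664 × 2530 = 420.992 m; 2√(D_R t) = 35.18 m; argument = (424 − 420.992)/35.18 = 0.08550.
C = C₀ × ½·erfc(0.08550) = 137 × 0.4519 = 61.9 mg/L.

61.9 mg/L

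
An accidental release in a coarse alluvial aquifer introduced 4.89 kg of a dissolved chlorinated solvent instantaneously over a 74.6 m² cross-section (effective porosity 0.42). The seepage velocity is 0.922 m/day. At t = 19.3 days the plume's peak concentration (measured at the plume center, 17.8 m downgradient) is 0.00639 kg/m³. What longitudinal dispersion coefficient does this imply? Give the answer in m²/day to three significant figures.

At the plume center C_max = M/(n_e·A·√(4πDt)), so D = M²/(4πt·(n_e·A·C_max)²).
n_e·A·C_max = 0.42 × 74.6 × 0.00639 = 0.2002 kg/m.
D = 4.89²/(4π × 19.3 × 0.2002²) = 2.46 m²/day.

2.46 m²/day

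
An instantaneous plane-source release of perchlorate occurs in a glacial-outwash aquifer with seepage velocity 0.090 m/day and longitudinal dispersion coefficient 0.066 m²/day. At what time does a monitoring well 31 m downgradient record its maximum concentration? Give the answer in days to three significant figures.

336 days

For the 1D instantaneous-source solution, setting ∂C/∂t = 0 at fixed x gives v²t² + 2Dt − x² = 0, so t = (√(D² + v²x²) − D)/v².
√(D² + v²x²) = √(0.066² + 0.090² × 31²) = 2.791; v² = 0.0081.
t = (2.791 − 0.066)/0.0081 = 336 days (vs. the pure-advection estimate x/v = 344 d).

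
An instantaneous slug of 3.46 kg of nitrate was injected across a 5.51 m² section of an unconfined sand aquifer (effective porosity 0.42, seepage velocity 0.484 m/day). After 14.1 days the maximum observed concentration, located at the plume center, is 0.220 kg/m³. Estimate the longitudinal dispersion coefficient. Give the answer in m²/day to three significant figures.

At the plume center C_max = M/(n_e·A·√(4πDt)), so D = M²/(4πt·(n_e·A·C_max)²).
n_e·A·C_max = 0.42 × 5.51 × 0.220 = 0.5091 kg/m.
D = 3.46²/(4π × 14.1 × 0.5091²) = 0.261 m²/day.

0.261 m²/day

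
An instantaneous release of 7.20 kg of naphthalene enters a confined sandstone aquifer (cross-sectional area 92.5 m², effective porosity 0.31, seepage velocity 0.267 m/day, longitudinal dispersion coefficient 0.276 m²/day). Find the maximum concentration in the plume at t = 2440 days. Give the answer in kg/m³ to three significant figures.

0.00273 kg/m³

The peak of an instantaneous 1D plume sits at x = vt; there the Gaussian factor is 1 and C_max = M/(n_e·A·√(4πDt)), where n_e·A is the pore area the mass is dissolved in.
√(4πDt) = √(4π × 0.276 × 2440) = 91.99 m, so C_max = 7.20/(0.31 × 92.5 × 91.99) = 0.00273 kg/m³.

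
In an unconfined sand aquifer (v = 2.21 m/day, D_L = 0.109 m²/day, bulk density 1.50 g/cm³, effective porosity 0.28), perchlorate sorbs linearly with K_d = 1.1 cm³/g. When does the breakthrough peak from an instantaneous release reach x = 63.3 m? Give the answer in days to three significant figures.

Retardation factor R = 1 + ρ_b·K_d/n = 1 + 1.50 × 1.1/0.28 = 6.893.
Sorption retards both mechanisms: v_R = v/R = 0.3206 m/day, D_R = D/R = 0.01581 m²/day.
Peak time from v_R²t² + 2D_R t − x² = 0: t = (√(D_R² + v_R²x²) − D_R)/v_R².
√(D_R² + v_R²x²) = √(0.01581² + 0.3206² × 63.3²) = 20.29; v_R² = 0.1028.
t = (20.29 − 0.01581)/0.1028 = 197 days.

197 days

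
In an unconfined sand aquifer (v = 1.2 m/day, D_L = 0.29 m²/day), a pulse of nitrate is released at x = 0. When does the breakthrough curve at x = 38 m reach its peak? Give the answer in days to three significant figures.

For the 1D instantaneous-source solution, setting ∂C/∂t = 0 at fixed x gives v²t² + 2Dt − x² = 0, so t = (√(D² + v²x²) − D)/v².
√(D² + v²x²) = √(0.29² + 1.2² × 38²) = 45.60; v² = 1.44.
t = (45.60 − 0.29)/1.44 = 31.5 days (vs. the pure-advection estimate x/v = 31.7 d).

31.5 days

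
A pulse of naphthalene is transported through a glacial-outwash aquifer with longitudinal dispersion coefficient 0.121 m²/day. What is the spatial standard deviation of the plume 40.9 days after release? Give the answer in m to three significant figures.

3.15 m

Dispersive spreading gives a Gaussian with σ² = 2Dt; advection only shifts the center.
σ = √(2 × 0.121 × 40.9) = 3.15 m.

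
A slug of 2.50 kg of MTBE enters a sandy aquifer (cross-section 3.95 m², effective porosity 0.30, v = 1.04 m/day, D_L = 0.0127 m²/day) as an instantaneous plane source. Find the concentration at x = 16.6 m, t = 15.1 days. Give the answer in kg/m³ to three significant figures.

0.477 kg/m³

For an instantaneous plane source, C(x,t) = M/(n_e·A·√(4πDt)) · exp(−(x−vt)²/(4Dt)), with n_e·A the pore (flow) area.
Plume center vt = 1.04 × 15.1 = 15.704 m, so the well at 16.6 m is 0.896 m downgradient of the peak.
√(4πDt) = 1.552 m, giving peak height M/(n_e·A·√(4πDt)) = 2.50/(0.30 × 3.95 × 1.552) = 1.359 kg/m³.
(x−vt)²/(4Dt) = (0.896)²/(4 × 0.0127 × 15.1) = 1.047; exp(−1.047) = 0.3510.
C = 1.359 × 0.3510 = 0.477 kg/m³.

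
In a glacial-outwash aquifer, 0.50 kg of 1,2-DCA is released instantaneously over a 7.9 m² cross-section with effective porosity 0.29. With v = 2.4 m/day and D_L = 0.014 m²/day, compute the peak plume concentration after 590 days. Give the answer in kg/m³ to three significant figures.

0.0214 kg/m³

The peak of an instantaneous 1D plume sits at x = vt; there the Gaussian factor is 1 and C_max = M/(n_e·A·√(4πDt)), where n_e·A is the pore area the mass is dissolved in.
√(4πDt) = √(4π × 0.014 × 590) = 10.19 m, so C_max = 0.50/(0.29 × 7.9 × 10.19) = 0.0214 kg/m³.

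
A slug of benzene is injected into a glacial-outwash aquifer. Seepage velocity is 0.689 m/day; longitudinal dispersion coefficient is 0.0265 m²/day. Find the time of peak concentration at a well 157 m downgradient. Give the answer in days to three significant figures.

228 days

For the 1D instantaneous-source solution, setting ∂C/∂t = 0 at fixed x gives v²t² + 2Dt − x² = 0, so t = (√(D² + v²x²) − D)/v².
√(D² + v²x²) = √(0.0265² + 0.689² × 157²) = 108.2; v² = 0.474721.
t = (108.2 − 0.0265)/0.474721 = 228 days (vs. the pure-advection estimate x/v = 228 d).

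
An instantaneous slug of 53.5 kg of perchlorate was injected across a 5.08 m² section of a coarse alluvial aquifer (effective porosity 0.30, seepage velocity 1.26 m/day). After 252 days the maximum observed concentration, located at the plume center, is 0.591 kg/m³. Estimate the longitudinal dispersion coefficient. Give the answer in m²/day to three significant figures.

1.11 m²/day

At the plume center C_max = M/(n_e·A·√(4πDt)), so D = M²/(4πt·(n_e·A·C_max)²).
n_e·A·C_max = 0.30 × 5.08 × 0.591 = 0.9007 kg/m.
D = 53.5²/(4π × 252 × 0.9007²) = 1.11 m²/day.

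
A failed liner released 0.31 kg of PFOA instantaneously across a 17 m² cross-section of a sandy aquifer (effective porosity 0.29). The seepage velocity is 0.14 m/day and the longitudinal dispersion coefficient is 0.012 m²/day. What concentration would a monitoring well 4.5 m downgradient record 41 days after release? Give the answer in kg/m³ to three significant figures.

For an instantaneous plane source, C(x,t) = M/(n_e·A·√(4πDt)) · exp(−(x−vt)²/(4Dt)), with n_e·A the pore (flow) area.
Plume center vt = 0.14 × 41 = 5.74 m, so the well at 4.5 m is 1.24 m upgradient of the peak.
√(4πDt) = 2.486 m, giving peak height M/(n_e·A·√(4πDt)) = 0.31/(0.29 × 17 × 2.486) = 0.02529 kg/m³.
(x−vt)²/(4Dt) = (-1.24)²/(4 × 0.012 × 41) = 0.7813; exp(−0.7813) = 0.4578.
C = 0.02529 × 0.4578 = 0.0116 kg/m³.

0.0116 kg/m³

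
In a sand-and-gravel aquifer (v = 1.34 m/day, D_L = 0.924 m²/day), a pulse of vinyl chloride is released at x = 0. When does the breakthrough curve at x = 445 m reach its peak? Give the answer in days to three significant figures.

For the 1D instantaneous-source solution, setting ∂C/∂t = 0 at fixed x gives v²t² + 2Dt − x² = 0, so t = (√(D² + v²x²) − D)/v².
√(D² + v²x²) = √(0.924² + 1.34² × 445²) = 596.3; v² = 1.7956.
t = (596.3 − 0.924)/1.7956 = 332 days (vs. the pure-advection estimate x/v = 332 d).

332 days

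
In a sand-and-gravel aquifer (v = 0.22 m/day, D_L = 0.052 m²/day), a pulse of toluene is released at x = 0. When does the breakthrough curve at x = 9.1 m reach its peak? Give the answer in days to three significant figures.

For the 1D instantaneous-source solution, setting ∂C/∂t = 0 at fixed x gives v²t² + 2Dt − x² = 0, so t = (√(D² + v²x²) − D)/v².
√(D² + v²x²) = √(0.052² + 0.22² × 9.1²) = 2.003; v² = 0.0484.
t = (2.003 − 0.052)/0.0484 = 40.3 days (vs. the pure-advection estimate x/v = 41.4 d).

40.3 days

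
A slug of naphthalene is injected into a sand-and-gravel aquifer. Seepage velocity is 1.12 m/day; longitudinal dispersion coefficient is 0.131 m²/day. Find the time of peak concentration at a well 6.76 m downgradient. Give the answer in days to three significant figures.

5.93 days

For the 1D instantaneous-source solution, setting ∂C/∂t = 0 at fixed x gives v²t² + 2Dt − x² = 0, so t = (√(D² + v²x²) − D)/v².
√(D² + v²x²) = √(0.131² + 1.12² × 6.76²) = 7.572; v² = 1.2544.
t = (7.572 − 0.131)/1.2544 = 5.93 days (vs. the pure-advection estimate x/v = 6.04 d).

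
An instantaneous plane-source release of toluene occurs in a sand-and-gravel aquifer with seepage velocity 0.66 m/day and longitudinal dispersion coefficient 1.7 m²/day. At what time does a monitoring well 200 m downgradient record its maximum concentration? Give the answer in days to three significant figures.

299 days

For the 1D instantaneous-source solution, setting ∂C/∂t = 0 at fixed x gives v²t² + 2Dt − x² = 0, so t = (√(D² + v²x²) − D)/v².
√(D² + v²x²) = √(1.7² + 0.66² × 200²) = 132.0; v² = 0.4356.
t = (132.0 − 1.7)/0.4356 = 299 days (vs. the pure-advection estimate x/v = 303 d).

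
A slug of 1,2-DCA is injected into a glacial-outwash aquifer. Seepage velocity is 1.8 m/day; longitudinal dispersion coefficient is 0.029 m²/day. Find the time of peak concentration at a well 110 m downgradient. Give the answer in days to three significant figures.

For the 1D instantaneous-source solution, setting ∂C/∂t = 0 at fixed x gives v²t² + 2Dt − x² = 0, so t = (√(D² + v²x²) − D)/v².
√(D² + v²x²) = √(0.029² + 1.8² × 110²) = 198.0; v² = 3.24.
t = (198.0 − 0.029)/3.24 = 61.1 days (vs. the pure-advection estimate x/v = 61.1 d).

61.1 days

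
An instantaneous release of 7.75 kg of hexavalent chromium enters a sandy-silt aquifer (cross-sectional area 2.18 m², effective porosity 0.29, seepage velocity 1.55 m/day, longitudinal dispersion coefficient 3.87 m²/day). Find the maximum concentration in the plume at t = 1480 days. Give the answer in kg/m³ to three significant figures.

The peak of an instantaneous 1D plume sits at x = vt; there the Gaussian factor is 1 and C_max = M/(n_e·A·√(4πDt)), where n_e·A is the pore area the mass is dissolved in.
√(4πDt) = √(4π × 3.87 × 1480) = 268.3 m, so C_max = 7.75/(0.29 × 2.18 × 268.3) = 0.0457 kg/m³.

0.0457 kg/m³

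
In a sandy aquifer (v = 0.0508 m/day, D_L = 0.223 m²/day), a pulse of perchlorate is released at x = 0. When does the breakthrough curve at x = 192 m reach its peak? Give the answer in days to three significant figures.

3690 days

For the 1D instantaneous-source solution, setting ∂C/∂t = 0 at fixed x gives v²t² + 2Dt − x² = 0, so t = (√(D² + v²x²) − D)/v².
√(D² + v²x²) = √(0.223² + 0.0508² × 192²) = 9.756; v² = 0.00258064.
t = (9.756 − 0.223)/0.00258064 = 3690 days (vs. the pure-advection estimate x/v = 3780 d).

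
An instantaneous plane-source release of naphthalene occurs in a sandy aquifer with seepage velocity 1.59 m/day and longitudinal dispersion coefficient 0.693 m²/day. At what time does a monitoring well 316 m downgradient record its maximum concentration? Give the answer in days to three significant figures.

For the 1D instantaneous-source solution, setting ∂C/∂t = 0 at fixed x gives v²t² + 2Dt − x² = 0, so t = (√(D² + v²x²) − D)/v².
√(D² + v²x²) = √(0.693² + 1.59² × 316²) = 502.4; v² = 2.5281.
t = (502.4 − 0.693)/2.5281 = 198 days (vs. the pure-advection estimate x/v = 199 d).

198 days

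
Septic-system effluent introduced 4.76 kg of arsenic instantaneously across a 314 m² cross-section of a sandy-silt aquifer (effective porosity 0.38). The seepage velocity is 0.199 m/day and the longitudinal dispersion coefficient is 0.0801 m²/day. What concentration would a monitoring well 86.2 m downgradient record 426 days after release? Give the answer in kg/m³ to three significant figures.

For an instantaneous plane source, C(x,t) = M/(n_e·A·√(4πDt)) · exp(−(x−vt)²/(4Dt)), with n_e·A the pore (flow) area.
Plume center vt = 0.199 × 426 = 84.774 m, so the well at 86.2 m is 1.426 m downgradient of the peak.
√(4πDt) = 20.71 m, giving peak height M/(n_e·A·√(4πDt)) = 4.76/(0.38 × 314 × 20.71) = 0.001926 kg/m³.
(x−vt)²/(4Dt) = (1.426)²/(4 × 0.0801 × 426) = 0.01490; exp(−0.01490) = 0.9852.
C = 0.001926 × 0.9852 = 0.00190 kg/m³.

0.00190 kg/m³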